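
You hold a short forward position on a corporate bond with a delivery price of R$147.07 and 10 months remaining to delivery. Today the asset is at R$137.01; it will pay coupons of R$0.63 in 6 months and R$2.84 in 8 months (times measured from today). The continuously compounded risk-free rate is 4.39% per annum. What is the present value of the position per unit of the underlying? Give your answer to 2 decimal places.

PV(remaining coupons) I = 0.63·e^(−0.0439·6/12) + 2.84·e^(−0.0439·8/12) = 3.3744
Current forward F = (S − I)·e^(rT) = (137.01 − 3.3744)·e^(0.0439·10/12) = 133.6356 × 1.037261 = 138.6150
Value (long) = (F − K)·e^(−rT) = (138.6150 − 147.07) × 0.964078 = -8.1513
Short position value = −(long value) = R$8.15

R$8.15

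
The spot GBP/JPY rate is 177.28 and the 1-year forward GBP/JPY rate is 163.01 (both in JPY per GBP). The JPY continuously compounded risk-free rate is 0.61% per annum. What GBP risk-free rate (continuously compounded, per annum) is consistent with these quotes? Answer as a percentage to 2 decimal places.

F = S·e^((r_JPY − r_GBP)T) ⇒ r_GBP = r_JPY − ln(F/S)/T
ln(163.01/177.28) = -0.083919; /(1) = -0.083919
r_GBP = 0.0061 + 0.083919 = 0.090019
r_GBP = 9.00%

9.00%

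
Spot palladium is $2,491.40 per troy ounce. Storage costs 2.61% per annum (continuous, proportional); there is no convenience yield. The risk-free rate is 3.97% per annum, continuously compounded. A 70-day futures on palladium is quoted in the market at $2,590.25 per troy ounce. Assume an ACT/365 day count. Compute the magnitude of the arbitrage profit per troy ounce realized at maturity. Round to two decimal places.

$67.21 per troy ounce

Fair futures: F* = S·e^(carry·T), with carry = (r + u) = 0.0397 + 0.0261 = 0.0658
F* = 2491.40 · e^(0.0658 × 70/365) = 2491.40 · e^0.01261918 = 2491.40 × 1.01269914 = $2523.0386
Market $2590.25 > fair $2523.0386: forward overpriced → cash-and-carry (buy spot, short the forward).
At maturity, profit = |F_mkt − F*| = |2590.25 − 2523.0386| = $67.21 per troy ounce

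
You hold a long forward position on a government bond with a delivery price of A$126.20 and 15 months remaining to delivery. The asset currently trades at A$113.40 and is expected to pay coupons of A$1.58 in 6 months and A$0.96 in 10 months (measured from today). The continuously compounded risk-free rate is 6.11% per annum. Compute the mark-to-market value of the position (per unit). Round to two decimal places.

-A$5.97

PV(remaining coupons) I = 1.58·e^(−0.0611·6/12) + 0.96·e^(−0.0611·10/12) = 2.4448
Current forward F = (S − I)·e^(rT) = (113.40 − 2.4448)·e^(0.0611·15/12) = 110.9552 × 1.079367 = 119.7614
Value (long) = (F − K)·e^(−rT) = (119.7614 − 126.20) × 0.926469 = -5.9652
Value = -A$5.97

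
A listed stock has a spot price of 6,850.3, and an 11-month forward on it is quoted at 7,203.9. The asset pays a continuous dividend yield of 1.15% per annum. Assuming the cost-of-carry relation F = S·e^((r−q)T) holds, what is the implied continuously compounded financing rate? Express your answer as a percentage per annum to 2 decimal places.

6.64%

From F = S·e^((r−q)T): (r − q) = ln(F/S)/T
ln(7203.9/6850.3) = ln(1.051618) = 0.050330
(r − q) = 0.050330 / (11/12) = 0.054905
r = ln(F/S)/T + q = 0.054905 + 0.0115 = 0.066405
r = 6.64%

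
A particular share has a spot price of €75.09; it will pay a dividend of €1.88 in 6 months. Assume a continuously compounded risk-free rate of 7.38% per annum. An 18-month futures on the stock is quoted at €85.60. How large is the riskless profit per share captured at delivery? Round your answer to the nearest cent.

PV(dividends) I = 1.88·e^(−0.0738·6/12) = 1.8119
Fair futures F* = (S − I)·e^(rT) = (75.09 − 1.8119)·e^0.110700 = 73.2781 × 1.117060 = 81.8560
Market €85.60 > fair 81.8560: forward overpriced → cash-and-carry (borrow at r, buy the stock and collect the dividends, short the forward).
Profit at T = |F_mkt − F*| = |85.60 − 81.8560| = €3.74 per share

€3.74 per share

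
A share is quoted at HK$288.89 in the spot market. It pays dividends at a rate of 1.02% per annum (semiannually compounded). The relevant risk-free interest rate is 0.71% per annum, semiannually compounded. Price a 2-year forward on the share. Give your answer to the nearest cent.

F = S · (1+r/2)^(2T) / (1+q/2)^(2T)
= 288.89 × 1.014276 / 1.020557 = 288.89 × 0.993846
F = HK$287.11

HK$287.11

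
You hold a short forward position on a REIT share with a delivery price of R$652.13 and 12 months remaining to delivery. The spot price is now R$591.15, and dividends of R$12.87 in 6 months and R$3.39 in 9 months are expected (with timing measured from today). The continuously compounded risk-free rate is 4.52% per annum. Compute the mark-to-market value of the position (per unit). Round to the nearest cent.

PV(remaining dividends) I = 12.87·e^(−0.0452·6/12) + 3.39·e^(−0.0452·9/12) = 15.8594
Current forward F = (S − I)·e^(rT) = (591.15 − 15.8594)·e^(0.0452·12/12) = 575.2906 × 1.046237 = 601.8903
Value (long) = (F − K)·e^(−rT) = (601.8903 − 652.13) × 0.955806 = -48.0194
Short position value = −(long value) = R$48.02

R$48.02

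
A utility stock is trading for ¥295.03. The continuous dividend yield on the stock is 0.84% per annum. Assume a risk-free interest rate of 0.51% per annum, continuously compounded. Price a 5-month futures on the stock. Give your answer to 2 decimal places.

¥294.62

F = S·e^((r − q)T) = 295.03 · e^((0.0051 − 0.0084) × 5/12)
= 295.03 · e^-0.001375 = 295.03 × 0.998626
F = ¥294.62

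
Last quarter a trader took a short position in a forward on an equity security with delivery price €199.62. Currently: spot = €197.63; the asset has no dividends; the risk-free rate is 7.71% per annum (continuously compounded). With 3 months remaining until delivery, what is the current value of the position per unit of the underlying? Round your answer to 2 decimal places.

-€1.82

Current fair forward for the remaining 3 months: F = S·e^(r·T), r = 0.0771
F = 197.63 · e^(0.0771 × 3/12) = 197.63 × 1.019462 = 201.4763
Value of long forward = (F − K)·e^(−rT) = (201.4763 − 199.62) · e^(−0.0771·3/12)
= 1.8563 × 0.980910 = 1.82
Short position value = −(long value) = -€1.82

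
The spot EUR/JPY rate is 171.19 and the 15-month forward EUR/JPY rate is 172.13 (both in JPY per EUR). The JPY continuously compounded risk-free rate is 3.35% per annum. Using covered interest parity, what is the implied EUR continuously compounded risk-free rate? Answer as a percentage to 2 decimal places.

F = S·e^((r_JPY − r_EUR)T) ⇒ r_EUR = r_JPY − ln(F/S)/T
ln(172.13/171.19) = 0.005476; /(15/12) = 0.004381
r_EUR = 0.0335 − 0.004381 = 0.029119
r_EUR = 2.91%

2.91%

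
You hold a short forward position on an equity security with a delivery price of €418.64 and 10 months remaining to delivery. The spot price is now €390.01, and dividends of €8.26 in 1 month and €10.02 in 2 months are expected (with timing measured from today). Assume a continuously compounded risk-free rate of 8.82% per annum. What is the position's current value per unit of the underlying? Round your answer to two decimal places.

PV(remaining dividends) I = 8.26·e^(−0.0882·1/12) + 10.02·e^(−0.0882·2/12) = 18.0733
Current forward F = (S − I)·e^(rT) = (390.01 − 18.0733)·e^(0.0882·10/12) = 371.9367 × 1.076269 = 400.3039
Value (long) = (F − K)·e^(−rT) = (400.3039 − 418.64) × 0.929136 = -17.0367
Short position value = −(long value) = €17.04

€17.04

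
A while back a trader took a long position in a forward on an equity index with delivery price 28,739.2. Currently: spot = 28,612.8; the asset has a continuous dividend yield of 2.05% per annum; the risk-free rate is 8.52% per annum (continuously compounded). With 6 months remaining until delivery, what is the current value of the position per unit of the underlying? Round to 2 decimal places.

Current fair forward for the remaining 6 months: F = S·e^((r − q)·T), (r − q) = 0.0852 − 0.0205 = 0.0647
F = 28612.8 · e^(0.0647 × 6/12) = 28612.8 × 1.03287895 = 29553.5588
Value of long forward = (F − K)·e^(−rT) = (29553.5588 − 28739.2) · e^(−0.0852·6/12)
= 814.3588 × 0.95829463 = 780.40

780.40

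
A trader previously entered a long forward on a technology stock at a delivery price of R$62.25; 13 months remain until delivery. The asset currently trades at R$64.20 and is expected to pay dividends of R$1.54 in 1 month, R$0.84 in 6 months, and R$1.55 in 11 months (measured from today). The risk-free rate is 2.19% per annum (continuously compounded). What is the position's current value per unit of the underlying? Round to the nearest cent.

PV(remaining dividends) I = 1.54·e^(−0.0219·1/12) + 0.84·e^(−0.0219·6/12) + 1.55·e^(−0.0219·11/12) = 3.8872
Current forward F = (S − I)·e^(rT) = (64.20 − 3.8872)·e^(0.0219·13/12) = 60.3128 × 1.024009 = 61.7609
Value (long) = (F − K)·e^(−rT) = (61.7609 − 62.25) × 0.976554 = -0.4776
Value = -R$0.48

-R$0.48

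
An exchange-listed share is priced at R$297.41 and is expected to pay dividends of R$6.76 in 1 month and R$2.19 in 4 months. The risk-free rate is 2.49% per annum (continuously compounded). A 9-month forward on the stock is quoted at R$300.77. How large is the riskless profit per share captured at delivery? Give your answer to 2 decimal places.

R$6.84 per share

PV(dividends) I = 6.76·e^(−0.0249·1/12) + 2.19·e^(−0.0249·4/12) = 8.9179
Fair forward F* = (S − I)·e^(rT) = (297.41 − 8.9179)·e^0.018675 = 288.4921 × 1.018850 = 293.9302
Market R$300.77 > fair 293.9302: forward overpriced → cash-and-carry (borrow at r, buy the stock and collect the dividends, short the forward).
Profit at T = |F_mkt − F*| = |300.77 − 293.9302| = R$6.84 per share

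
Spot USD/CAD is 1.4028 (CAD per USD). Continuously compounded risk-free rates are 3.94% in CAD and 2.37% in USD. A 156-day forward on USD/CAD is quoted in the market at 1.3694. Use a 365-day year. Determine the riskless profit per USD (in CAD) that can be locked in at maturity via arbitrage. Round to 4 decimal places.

0.0428 per USD (in CAD)

Fair forward: F* = S·e^(carry·T), with carry = (r_CAD − r_USD) = 0.0394 − 0.0237 = 0.0157
F* = 1.4028 · e^(0.0157 × 156/365) = 1.4028 · e^0.006710 = 1.4028 × 1.006733 = 1.4122
Market 1.3694 < fair 1.4122: forward underpriced → reverse cash-and-carry (short spot, go long the forward).
At maturity, profit = |F_mkt − F*| = |1.3694 − 1.4122| = 0.0428 per USD (in CAD)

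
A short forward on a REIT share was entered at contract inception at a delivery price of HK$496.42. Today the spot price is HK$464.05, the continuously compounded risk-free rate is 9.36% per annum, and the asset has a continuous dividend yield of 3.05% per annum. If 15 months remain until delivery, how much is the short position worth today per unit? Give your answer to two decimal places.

Current fair forward for the remaining 15 months: F = S·e^((r − q)·T), (r − q) = 0.0936 − 0.0305 = 0.0631
F = 464.05 · e^(0.0631 × 15/12) = 464.05 × 1.082069 = 502.1341
Value of long forward = (F − K)·e^(−rT) = (502.1341 − 496.42) · e^(−0.0936·15/12)
= 5.7141 × 0.889585 = 5.08
Short position value = −(long value) = -HK$5.08

-HK$5.08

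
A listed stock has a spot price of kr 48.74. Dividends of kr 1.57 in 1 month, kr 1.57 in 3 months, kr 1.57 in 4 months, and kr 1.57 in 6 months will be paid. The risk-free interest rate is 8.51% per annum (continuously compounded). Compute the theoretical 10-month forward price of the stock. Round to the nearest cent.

PV(dividends) I = 1.57·e^(−0.0851·1/12) + 1.57·e^(−0.0851·3/12) + 1.57·e^(−0.0851·4/12) + 1.57·e^(−0.0851·6/12)
I = 1.5589 + 1.5370 + 1.5261 + 1.5046 = 6.1266
F = (S − I)·e^(rT) = (48.74 − 6.1266) · e^(0.0851·10/12)
= 42.6134 · e^0.070917 = 42.6134 × 1.073492 = kr 45.75

kr 45.75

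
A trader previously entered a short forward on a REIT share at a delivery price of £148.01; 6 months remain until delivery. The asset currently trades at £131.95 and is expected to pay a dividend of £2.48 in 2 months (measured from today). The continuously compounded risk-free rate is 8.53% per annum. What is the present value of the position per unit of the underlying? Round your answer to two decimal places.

PV(remaining dividends) I = 2.48·e^(−0.0853·2/12) = 2.4450
Current forward F = (S − I)·e^(rT) = (131.95 − 2.4450)·e^(0.0853·6/12) = 129.5050 × 1.043573 = 135.1479
Value (long) = (F − K)·e^(−rT) = (135.1479 − 148.01) × 0.958247 = -12.3251
Short position value = −(long value) = £12.33

£12.33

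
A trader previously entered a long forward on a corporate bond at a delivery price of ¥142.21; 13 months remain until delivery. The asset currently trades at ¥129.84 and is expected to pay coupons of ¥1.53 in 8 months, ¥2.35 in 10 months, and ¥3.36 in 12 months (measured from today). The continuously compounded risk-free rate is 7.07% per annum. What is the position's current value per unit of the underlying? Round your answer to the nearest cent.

-¥8.69

PV(remaining coupons) I = 1.53·e^(−0.0707·8/12) + 2.35·e^(−0.0707·10/12) + 3.36·e^(−0.0707·12/12) = 6.8058
Current forward F = (S − I)·e^(rT) = (129.84 − 6.8058)·e^(0.0707·13/12) = 123.0342 × 1.079601 = 132.8278
Value (long) = (F − K)·e^(−rT) = (132.8278 − 142.21) × 0.926268 = -8.6904
Value = -¥8.69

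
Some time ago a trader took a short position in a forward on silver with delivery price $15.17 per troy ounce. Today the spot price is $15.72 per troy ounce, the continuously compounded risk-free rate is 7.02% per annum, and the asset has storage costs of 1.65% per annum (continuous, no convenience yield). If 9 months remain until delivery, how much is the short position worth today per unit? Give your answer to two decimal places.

Current fair forward for the remaining 9 months: F = S·e^((r + u)·T), (r + u) = 0.0702 + 0.0165 = 0.0867
F = 15.72 · e^(0.0867 × 9/12) = 15.72 × 1.067186 = 16.7762
Value of long forward = (F − K)·e^(−rT) = (16.7762 − 15.17) · e^(−0.0702·9/12)
= 1.6062 × 0.948712 = 1.52
Short position value = −(long value) = -$1.52

-$1.52 per troy ounce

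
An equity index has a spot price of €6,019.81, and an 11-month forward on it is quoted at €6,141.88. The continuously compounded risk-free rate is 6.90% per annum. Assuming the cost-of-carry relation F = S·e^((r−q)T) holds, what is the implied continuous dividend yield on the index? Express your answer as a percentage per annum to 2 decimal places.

From F = S·e^((r−q)T): (r − q) = ln(F/S)/T
ln(6141.88/6019.81) = ln(1.020278) = 0.020075
(r − q) = 0.020075 / (11/12) = 0.021900
q = r − ln(F/S)/T = 0.0690 − 0.021900 = 0.047100
q = 4.71%

4.71%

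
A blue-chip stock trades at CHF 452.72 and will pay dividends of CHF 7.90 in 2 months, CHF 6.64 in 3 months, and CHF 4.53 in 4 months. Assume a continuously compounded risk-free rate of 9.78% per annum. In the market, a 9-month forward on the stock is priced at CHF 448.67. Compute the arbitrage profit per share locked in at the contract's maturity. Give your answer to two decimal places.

CHF 18.45 per share

PV(dividends) I = 7.90·e^(−0.0978·2/12) + 6.64·e^(−0.0978·3/12) + 4.53·e^(−0.0978·4/12) = 18.6366
Fair forward F* = (S − I)·e^(rT) = (452.72 − 18.6366)·e^0.073350 = 434.0834 × 1.076107 = 467.1202
Market CHF 448.67 < fair 467.1202: forward underpriced → reverse cash-and-carry (short the stock, invest proceeds at r, pay the dividends, go long the forward).
Profit at T = |F_mkt − F*| = |448.67 − 467.1202| = CHF 18.45 per share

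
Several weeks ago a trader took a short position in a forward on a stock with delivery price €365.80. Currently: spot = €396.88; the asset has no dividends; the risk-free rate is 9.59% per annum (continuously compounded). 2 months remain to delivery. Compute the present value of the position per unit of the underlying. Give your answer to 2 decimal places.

-€36.88

Current fair forward for the remaining 2 months: F = S·e^(r·T), r = 0.0959
F = 396.88 · e^(0.0959 × 2/12) = 396.88 × 1.016112 = 403.2745
Value of long forward = (F − K)·e^(−rT) = (403.2745 − 365.80) · e^(−0.0959·2/12)
= 37.4745 × 0.984144 = 36.88
Short position value = −(long value) = -€36.88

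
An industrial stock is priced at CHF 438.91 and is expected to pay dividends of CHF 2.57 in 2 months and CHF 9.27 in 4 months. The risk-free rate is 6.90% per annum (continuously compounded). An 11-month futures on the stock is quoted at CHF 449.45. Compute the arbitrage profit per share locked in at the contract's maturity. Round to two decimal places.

PV(dividends) I = 2.57·e^(−0.0690·2/12) + 9.27·e^(−0.0690·4/12) = 11.5998
Fair futures F* = (S − I)·e^(rT) = (438.91 − 11.5998)·e^0.063250 = 427.3102 × 1.065293 = 455.2106
Market CHF 449.45 < fair 455.2106: forward underpriced → reverse cash-and-carry (short the stock, invest proceeds at r, pay the dividends, go long the forward).
Profit at T = |F_mkt − F*| = |449.45 − 455.2106| = CHF 5.76 per share

CHF 5.76 per share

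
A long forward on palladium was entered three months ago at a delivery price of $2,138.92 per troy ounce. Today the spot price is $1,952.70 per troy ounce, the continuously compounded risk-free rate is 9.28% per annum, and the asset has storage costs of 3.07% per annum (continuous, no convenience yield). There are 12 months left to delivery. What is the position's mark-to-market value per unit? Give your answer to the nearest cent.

Current fair forward for the remaining 12 months: F = S·e^((r + u)·T), (r + u) = 0.0928 + 0.0307 = 0.1235
F = 1952.70 · e^(0.1235 × 12/12) = 1952.70 × 1.13145000 = 2209.3824
Value of long forward = (F − K)·e^(−rT) = (2209.3824 − 2138.92) · e^(−0.0928·12/12)
= 70.4624 × 0.91137576 = 64.22

$64.22 per troy ounce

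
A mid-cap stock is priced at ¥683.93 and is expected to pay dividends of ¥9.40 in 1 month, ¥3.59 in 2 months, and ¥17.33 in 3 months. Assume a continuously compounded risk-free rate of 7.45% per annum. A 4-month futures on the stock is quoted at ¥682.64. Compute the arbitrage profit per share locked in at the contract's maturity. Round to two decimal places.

PV(dividends) I = 9.40·e^(−0.0745·1/12) + 3.59·e^(−0.0745·2/12) + 17.33·e^(−0.0745·3/12) = 29.8977
Fair futures F* = (S − I)·e^(rT) = (683.93 − 29.8977)·e^0.024833 = 654.0323 × 1.025144 = 670.4773
Market ¥682.64 > fair 670.4773: forward overpriced → cash-and-carry (borrow at r, buy the stock and collect the dividends, short the forward).
Profit at T = |F_mkt − F*| = |682.64 − 670.4773| = ¥12.16 per share

¥12.16 per share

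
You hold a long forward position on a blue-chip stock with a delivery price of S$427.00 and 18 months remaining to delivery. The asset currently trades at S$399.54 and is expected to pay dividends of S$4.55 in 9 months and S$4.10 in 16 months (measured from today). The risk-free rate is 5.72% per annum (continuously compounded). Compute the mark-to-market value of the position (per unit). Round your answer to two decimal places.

-S$0.51

PV(remaining dividends) I = 4.55·e^(−0.0572·9/12) + 4.10·e^(−0.0572·16/12) = 8.1579
Current forward F = (S − I)·e^(rT) = (399.54 − 8.1579)·e^(0.0572·18/12) = 391.3821 × 1.089588 = 426.4452
Value (long) = (F − K)·e^(−rT) = (426.4452 − 427.00) × 0.917778 = -0.5092
Value = -S$0.51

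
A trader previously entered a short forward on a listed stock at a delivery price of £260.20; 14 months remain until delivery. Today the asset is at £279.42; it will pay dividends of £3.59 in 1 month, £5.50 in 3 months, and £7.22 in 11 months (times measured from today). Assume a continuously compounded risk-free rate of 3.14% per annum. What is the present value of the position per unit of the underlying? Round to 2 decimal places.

PV(remaining dividends) I = 3.59·e^(−0.0314·1/12) + 5.50·e^(−0.0314·3/12) + 7.22·e^(−0.0314·11/12) = 16.0528
Current forward F = (S − I)·e^(rT) = (279.42 − 16.0528)·e^(0.0314·14/12) = 263.3672 × 1.037313 = 273.1942
Value (long) = (F − K)·e^(−rT) = (273.1942 − 260.20) × 0.964030 = 12.5268
Short position value = −(long value) = -£12.53

-£12.53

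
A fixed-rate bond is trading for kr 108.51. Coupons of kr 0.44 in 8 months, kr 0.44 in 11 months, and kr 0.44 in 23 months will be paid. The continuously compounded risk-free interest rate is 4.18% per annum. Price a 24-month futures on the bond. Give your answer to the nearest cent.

PV(coupons) I = 0.44·e^(−0.0418·8/12) + 0.44·e^(−0.0418·11/12) + 0.44·e^(−0.0418·23/12)
I = 0.4279 + 0.4235 + 0.4061 = 1.2575
F = (S − I)·e^(rT) = (108.51 − 1.2575) · e^(0.0418·24/12)
= 107.2525 · e^0.083600 = 107.2525 × 1.087194 = kr 116.60

kr 116.60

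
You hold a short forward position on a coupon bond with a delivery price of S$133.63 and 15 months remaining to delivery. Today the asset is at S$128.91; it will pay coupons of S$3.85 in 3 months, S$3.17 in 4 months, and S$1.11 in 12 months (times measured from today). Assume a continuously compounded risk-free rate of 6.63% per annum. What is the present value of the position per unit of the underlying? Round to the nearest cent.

S$2.02

PV(remaining coupons) I = 3.85·e^(−0.0663·3/12) + 3.17·e^(−0.0663·4/12) + 1.11·e^(−0.0663·12/12) = 7.9262
Current forward F = (S − I)·e^(rT) = (128.91 − 7.9262)·e^(0.0663·15/12) = 120.9838 × 1.086406 = 131.4375
Value (long) = (F − K)·e^(−rT) = (131.4375 − 133.63) × 0.920466 = -2.0181
Short position value = −(long value) = S$2.02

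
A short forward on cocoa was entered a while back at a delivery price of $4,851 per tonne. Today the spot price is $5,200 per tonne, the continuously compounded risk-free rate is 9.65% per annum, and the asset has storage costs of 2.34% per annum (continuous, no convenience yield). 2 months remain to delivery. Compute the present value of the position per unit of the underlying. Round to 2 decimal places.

-$446.72 per tonne

Current fair forward for the remaining 2 months: F = S·e^((r + u)·T), (r + u) = 0.0965 + 0.0234 = 0.1199
F = 5200 · e^(0.1199 × 2/12) = 5200 × 1.02018434 = 5304.9586
Value of long forward = (F − K)·e^(−rT) = (5304.9586 − 4851) · e^(−0.0965·2/12)
= 453.9586 × 0.98404531 = 446.72
Short position value = −(long value) = -$446.72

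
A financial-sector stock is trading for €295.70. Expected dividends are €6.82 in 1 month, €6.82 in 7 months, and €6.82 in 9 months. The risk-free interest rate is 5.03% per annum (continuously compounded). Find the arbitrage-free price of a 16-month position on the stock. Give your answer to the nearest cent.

€294.84

PV(dividends) I = 6.82·e^(−0.0503·1/12) + 6.82·e^(−0.0503·7/12) + 6.82·e^(−0.0503·9/12)
I = 6.7915 + 6.6228 + 6.5675 = 19.9818
F = (S − I)·e^(rT) = (295.70 − 19.9818) · e^(0.0503·16/12)
= 275.7182 · e^0.067067 = 275.7182 × 1.069367 = €294.84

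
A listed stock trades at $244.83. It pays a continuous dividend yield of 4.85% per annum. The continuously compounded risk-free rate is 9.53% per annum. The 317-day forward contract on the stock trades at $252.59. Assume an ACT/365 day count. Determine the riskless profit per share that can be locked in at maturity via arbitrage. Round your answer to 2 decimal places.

$2.40 per share

Fair forward: F* = S·e^(carry·T), with carry = (r − q) = 0.0953 − 0.0485 = 0.0468
F* = 244.83 · e^(0.0468 × 317/365) = 244.83 · e^0.040645 = 244.83 × 1.041482 = $254.9860
Market $252.59 < fair $254.9860: forward underpriced → reverse cash-and-carry (short spot, go long the forward).
At maturity, profit = |F_mkt − F*| = |252.59 − 254.9860| = $2.40 per share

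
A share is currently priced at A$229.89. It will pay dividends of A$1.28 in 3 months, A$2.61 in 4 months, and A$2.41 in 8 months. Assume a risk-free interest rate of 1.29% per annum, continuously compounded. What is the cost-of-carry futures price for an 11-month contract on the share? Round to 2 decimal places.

A$226.29

PV(dividends) I = 1.28·e^(−0.0129·3/12) + 2.61·e^(−0.0129·4/12) + 2.41·e^(−0.0129·8/12)
I = 1.2759 + 2.5988 + 2.3894 = 6.2641
F = (S − I)·e^(rT) = (229.89 − 6.2641) · e^(0.0129·11/12)
= 223.6259 · e^0.011825 = 223.6259 × 1.011895 = A$226.29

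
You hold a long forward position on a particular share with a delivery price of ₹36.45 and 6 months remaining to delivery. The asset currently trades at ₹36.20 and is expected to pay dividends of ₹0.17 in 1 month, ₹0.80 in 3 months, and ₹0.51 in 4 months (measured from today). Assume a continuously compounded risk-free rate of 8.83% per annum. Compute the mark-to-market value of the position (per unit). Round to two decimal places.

PV(remaining dividends) I = 0.17·e^(−0.0883·1/12) + 0.80·e^(−0.0883·3/12) + 0.51·e^(−0.0883·4/12) = 1.4465
Current forward F = (S − I)·e^(rT) = (36.20 − 1.4465)·e^(0.0883·6/12) = 34.7535 × 1.045139 = 36.3222
Value (long) = (F − K)·e^(−rT) = (36.3222 − 36.45) × 0.956810 = -0.1223
Value = -₹0.12

-₹0.12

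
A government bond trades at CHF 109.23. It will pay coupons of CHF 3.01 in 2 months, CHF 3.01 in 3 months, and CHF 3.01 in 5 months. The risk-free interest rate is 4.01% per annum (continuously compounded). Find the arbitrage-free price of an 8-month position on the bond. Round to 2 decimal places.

PV(coupons) I = 3.01·e^(−0.0401·2/12) + 3.01·e^(−0.0401·3/12) + 3.01·e^(−0.0401·5/12)
I = 2.9900 + 2.9800 + 2.9601 = 8.9301
F = (S − I)·e^(rT) = (109.23 − 8.9301) · e^(0.0401·8/12)
= 100.2999 · e^0.026733 = 100.2999 × 1.027094 = CHF 103.02

CHF 103.02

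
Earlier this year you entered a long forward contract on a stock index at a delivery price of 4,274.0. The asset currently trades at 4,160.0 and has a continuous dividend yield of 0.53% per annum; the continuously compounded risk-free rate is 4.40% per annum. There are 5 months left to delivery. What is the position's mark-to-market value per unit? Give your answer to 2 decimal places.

-45.53

Current fair forward for the remaining 5 months: F = S·e^((r − q)·T), (r − q) = 0.0440 − 0.0053 = 0.0387
F = 4160.0 · e^(0.0387 × 5/12) = 4160.0 × 1.01625571 = 4227.6238
Value of long forward = (F − K)·e^(−rT) = (4227.6238 − 4274.0) · e^(−0.0440·5/12)
= -46.3762 × 0.98183370 = -45.53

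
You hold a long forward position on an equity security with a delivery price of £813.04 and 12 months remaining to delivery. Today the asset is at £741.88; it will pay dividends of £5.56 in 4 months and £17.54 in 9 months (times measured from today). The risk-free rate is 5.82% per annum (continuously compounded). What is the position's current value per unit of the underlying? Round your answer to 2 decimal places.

PV(remaining dividends) I = 5.56·e^(−0.0582·4/12) + 17.54·e^(−0.0582·9/12) = 22.2440
Current forward F = (S − I)·e^(rT) = (741.88 − 22.2440)·e^(0.0582·12/12) = 719.6360 × 1.059927 = 762.7616
Value (long) = (F − K)·e^(−rT) = (762.7616 − 813.04) × 0.943461 = -47.4357
Value = -£47.44

-£47.44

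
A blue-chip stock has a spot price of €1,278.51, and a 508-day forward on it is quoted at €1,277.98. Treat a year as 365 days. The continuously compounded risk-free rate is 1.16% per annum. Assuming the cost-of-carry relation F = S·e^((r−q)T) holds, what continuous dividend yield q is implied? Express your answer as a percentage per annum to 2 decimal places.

From F = S·e^((r−q)T): (r − q) = ln(F/S)/T
ln(1277.98/1278.51) = ln(0.999585) = -0.000415
(r − q) = -0.000415 / (508/365) = -0.000298
q = r − ln(F/S)/T = 0.0116 + 0.000298 = 0.011898
q = 1.19%

1.19%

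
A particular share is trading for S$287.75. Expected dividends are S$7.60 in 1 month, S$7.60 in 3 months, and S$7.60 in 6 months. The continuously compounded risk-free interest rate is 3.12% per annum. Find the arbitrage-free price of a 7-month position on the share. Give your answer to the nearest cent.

S$270.02

PV(dividends) I = 7.60·e^(−0.0312·1/12) + 7.60·e^(−0.0312·3/12) + 7.60·e^(−0.0312·6/12)
I = 7.5803 + 7.5410 + 7.4824 = 22.6037
F = (S − I)·e^(rT) = (287.75 − 22.6037) · e^(0.0312·7/12)
= 265.1463 · e^0.018200 = 265.1463 × 1.018367 = S$270.02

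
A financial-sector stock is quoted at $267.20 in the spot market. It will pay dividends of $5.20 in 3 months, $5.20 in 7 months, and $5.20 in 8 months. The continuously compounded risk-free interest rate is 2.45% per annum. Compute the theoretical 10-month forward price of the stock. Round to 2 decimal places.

$256.98

PV(dividends) I = 5.20·e^(−0.0245·3/12) + 5.20·e^(−0.0245·7/12) + 5.20·e^(−0.0245·8/12)
I = 5.1682 + 5.1262 + 5.1158 = 15.4102
F = (S − I)·e^(rT) = (267.20 − 15.4102) · e^(0.0245·10/12)
= 251.7898 · e^0.020417 = 251.7898 × 1.020627 = $256.98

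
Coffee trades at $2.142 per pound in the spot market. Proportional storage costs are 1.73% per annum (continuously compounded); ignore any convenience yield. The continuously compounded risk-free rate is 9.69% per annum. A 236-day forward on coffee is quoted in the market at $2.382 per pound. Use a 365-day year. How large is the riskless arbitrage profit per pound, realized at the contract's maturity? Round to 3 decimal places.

$0.076 per pound

Fair forward: F* = S·e^(carry·T), with carry = (r + u) = 0.0969 + 0.0173 = 0.1142
F* = 2.142 · e^(0.1142 × 236/365) = 2.142 · e^0.073839 = 2.142 × 1.076633 = $2.3061
Market $2.382 > fair $2.3061: forward overpriced → cash-and-carry (buy spot, short the forward).
At maturity, profit = |F_mkt − F*| = |2.382 − 2.3061| = $0.076 per pound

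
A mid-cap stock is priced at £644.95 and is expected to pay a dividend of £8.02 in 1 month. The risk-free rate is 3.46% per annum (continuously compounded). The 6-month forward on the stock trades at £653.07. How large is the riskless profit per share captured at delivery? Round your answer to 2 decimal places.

PV(dividends) I = 8.02·e^(−0.0346·1/12) = 7.9969
Fair forward F* = (S − I)·e^(rT) = (644.95 − 7.9969)·e^0.017300 = 636.9531 × 1.017451 = 648.0686
Market £653.07 > fair 648.0686: forward overpriced → cash-and-carry (borrow at r, buy the stock and collect the dividends, short the forward).
Profit at T = |F_mkt − F*| = |653.07 − 648.0686| = £5.00 per share

£5.00 per share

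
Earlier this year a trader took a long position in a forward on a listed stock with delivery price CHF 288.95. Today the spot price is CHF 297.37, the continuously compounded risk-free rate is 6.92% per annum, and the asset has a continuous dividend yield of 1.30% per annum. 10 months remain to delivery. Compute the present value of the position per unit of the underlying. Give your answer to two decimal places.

CHF 21.41

Current fair forward for the remaining 10 months: F = S·e^((r − q)·T), (r − q) = 0.0692 − 0.0130 = 0.0562
F = 297.37 · e^(0.0562 × 10/12) = 297.37 × 1.047947 = 311.6280
Value of long forward = (F − K)·e^(−rT) = (311.6280 − 288.95) · e^(−0.0692·10/12)
= 22.6780 × 0.943965 = 21.41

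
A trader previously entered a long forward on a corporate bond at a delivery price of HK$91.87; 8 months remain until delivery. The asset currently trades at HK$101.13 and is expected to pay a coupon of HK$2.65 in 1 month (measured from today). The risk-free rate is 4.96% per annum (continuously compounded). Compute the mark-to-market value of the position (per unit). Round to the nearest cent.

PV(remaining coupons) I = 2.65·e^(−0.0496·1/12) = 2.6391
Current forward F = (S − I)·e^(rT) = (101.13 − 2.6391)·e^(0.0496·8/12) = 98.4909 × 1.033619 = 101.8021
Value (long) = (F − K)·e^(−rT) = (101.8021 − 91.87) × 0.967474 = 9.6090
Value = HK$9.61

HK$9.61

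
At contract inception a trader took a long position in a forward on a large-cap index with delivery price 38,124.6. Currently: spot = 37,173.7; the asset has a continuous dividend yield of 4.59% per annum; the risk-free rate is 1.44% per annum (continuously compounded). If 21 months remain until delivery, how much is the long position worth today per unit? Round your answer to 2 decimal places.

-2871.37

Current fair forward for the remaining 21 months: F = S·e^((r − q)·T), (r − q) = 0.0144 − 0.0459 = -0.0315
F = 37173.7 · e^(-0.0315 × 21/12) = 37173.7 × 0.94636684 = 35179.9570
Value of long forward = (F − K)·e^(−rT) = (35179.9570 − 38124.6) · e^(−0.0144·21/12)
= -2944.6430 × 0.97511487 = -2871.37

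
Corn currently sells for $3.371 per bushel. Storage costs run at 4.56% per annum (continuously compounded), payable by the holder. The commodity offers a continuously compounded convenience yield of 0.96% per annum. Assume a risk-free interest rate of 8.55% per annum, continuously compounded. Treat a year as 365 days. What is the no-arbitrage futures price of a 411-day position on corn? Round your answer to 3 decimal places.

$3.865 per bushel

Net carry = r + u − y = 0.0855 + 0.0456 − 0.0096 = 0.1215
F = S·e^((r+u−y)T) = 3.371 · e^(0.1215 × 411/365) = 3.371 · e^0.136812
= 3.371 × 1.146613 = $3.865 per bushel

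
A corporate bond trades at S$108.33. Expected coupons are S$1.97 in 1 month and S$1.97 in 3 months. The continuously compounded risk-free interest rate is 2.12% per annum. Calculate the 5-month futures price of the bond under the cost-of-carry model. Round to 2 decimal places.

PV(coupons) I = 1.97·e^(−0.0212·1/12) + 1.97·e^(−0.0212·3/12)
I = 1.9665 + 1.9596 = 3.9261
F = (S − I)·e^(rT) = (108.33 − 3.9261) · e^(0.0212·5/12)
= 104.4039 · e^0.008833 = 104.4039 × 1.008872 = S$105.33

S$105.33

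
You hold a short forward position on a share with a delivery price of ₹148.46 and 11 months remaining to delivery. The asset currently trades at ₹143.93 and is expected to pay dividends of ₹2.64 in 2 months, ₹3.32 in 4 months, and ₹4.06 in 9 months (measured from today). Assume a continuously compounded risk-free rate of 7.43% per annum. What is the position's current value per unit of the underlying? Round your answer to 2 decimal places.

₹4.44

PV(remaining dividends) I = 2.64·e^(−0.0743·2/12) + 3.32·e^(−0.0743·4/12) + 4.06·e^(−0.0743·9/12) = 9.6862
Current forward F = (S − I)·e^(rT) = (143.93 − 9.6862)·e^(0.0743·11/12) = 134.2438 × 1.070481 = 143.7054
Value (long) = (F − K)·e^(−rT) = (143.7054 − 148.46) × 0.934159 = -4.4416
Short position value = −(long value) = ₹4.44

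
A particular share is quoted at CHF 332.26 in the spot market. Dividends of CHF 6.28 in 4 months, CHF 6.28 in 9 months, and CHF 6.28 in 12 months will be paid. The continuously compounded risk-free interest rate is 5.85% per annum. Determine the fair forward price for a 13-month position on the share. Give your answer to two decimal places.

PV(dividends) I = 6.28·e^(−0.0585·4/12) + 6.28·e^(−0.0585·9/12) + 6.28·e^(−0.0585·12/12)
I = 6.1587 + 6.0104 + 5.9232 = 18.0923
F = (S − I)·e^(rT) = (332.26 − 18.0923) · e^(0.0585·13/12)
= 314.1677 · e^0.063375 = 314.1677 × 1.065426 = CHF 334.72

CHF 334.72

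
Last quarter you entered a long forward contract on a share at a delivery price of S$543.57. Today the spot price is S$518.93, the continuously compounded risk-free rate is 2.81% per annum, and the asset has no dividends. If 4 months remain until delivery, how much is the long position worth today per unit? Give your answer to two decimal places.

Current fair forward for the remaining 4 months: F = S·e^(r·T), r = 0.0281
F = 518.93 · e^(0.0281 × 4/12) = 518.93 × 1.009411 = 523.8137
Value of long forward = (F − K)·e^(−rT) = (523.8137 − 543.57) · e^(−0.0281·4/12)
= -19.7563 × 0.990677 = -19.57

-S$19.57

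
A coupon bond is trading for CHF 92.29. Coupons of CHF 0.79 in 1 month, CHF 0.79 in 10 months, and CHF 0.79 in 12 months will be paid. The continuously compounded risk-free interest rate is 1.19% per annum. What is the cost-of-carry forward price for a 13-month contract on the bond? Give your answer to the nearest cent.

PV(coupons) I = 0.79·e^(−0.0119·1/12) + 0.79·e^(−0.0119·10/12) + 0.79·e^(−0.0119·12/12)
I = 0.7892 + 0.7822 + 0.7807 = 2.3521
F = (S − I)·e^(rT) = (92.29 − 2.3521) · e^(0.0119·13/12)
= 89.9379 · e^0.012892 = 89.9379 × 1.012975 = CHF 91.10

CHF 91.10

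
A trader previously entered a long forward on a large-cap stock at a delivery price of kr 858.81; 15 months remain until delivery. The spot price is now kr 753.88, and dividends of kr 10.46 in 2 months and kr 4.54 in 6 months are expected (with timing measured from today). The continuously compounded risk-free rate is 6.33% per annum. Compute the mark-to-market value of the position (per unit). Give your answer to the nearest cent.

-kr 54.34

PV(remaining dividends) I = 10.46·e^(−0.0633·2/12) + 4.54·e^(−0.0633·6/12) = 14.7488
Current forward F = (S − I)·e^(rT) = (753.88 − 14.7488)·e^(0.0633·15/12) = 739.1312 × 1.082340 = 799.9913
Value (long) = (F − K)·e^(−rT) = (799.9913 − 858.81) × 0.923924 = -54.3440
Value = -kr 54.34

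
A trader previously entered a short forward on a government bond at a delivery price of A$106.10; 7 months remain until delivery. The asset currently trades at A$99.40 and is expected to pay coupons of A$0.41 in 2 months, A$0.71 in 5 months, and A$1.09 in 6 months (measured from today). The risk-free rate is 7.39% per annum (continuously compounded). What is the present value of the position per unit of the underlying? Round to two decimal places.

A$4.37

PV(remaining coupons) I = 0.41·e^(−0.0739·2/12) + 0.71·e^(−0.0739·5/12) + 1.09·e^(−0.0739·6/12) = 2.1439
Current forward F = (S − I)·e^(rT) = (99.40 − 2.1439)·e^(0.0739·7/12) = 97.2561 × 1.044051 = 101.5403
Value (long) = (F − K)·e^(−rT) = (101.5403 − 106.10) × 0.957808 = -4.3673
Short position value = −(long value) = A$4.37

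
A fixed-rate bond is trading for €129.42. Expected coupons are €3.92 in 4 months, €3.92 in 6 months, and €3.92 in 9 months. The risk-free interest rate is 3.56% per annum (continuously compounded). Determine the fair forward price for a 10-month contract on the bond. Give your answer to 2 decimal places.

€121.43

PV(coupons) I = 3.92·e^(−0.0356·4/12) + 3.92·e^(−0.0356·6/12) + 3.92·e^(−0.0356·9/12)
I = 3.8738 + 3.8508 + 3.8167 = 11.5413
F = (S − I)·e^(rT) = (129.42 − 11.5413) · e^(0.0356·10/12)
= 117.8787 · e^0.029667 = 117.8787 × 1.030111 = €121.43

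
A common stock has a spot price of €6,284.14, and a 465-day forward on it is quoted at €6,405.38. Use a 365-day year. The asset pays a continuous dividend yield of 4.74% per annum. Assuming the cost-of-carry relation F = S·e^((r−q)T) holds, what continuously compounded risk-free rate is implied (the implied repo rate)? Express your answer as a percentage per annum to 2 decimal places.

6.24%

From F = S·e^((r−q)T): (r − q) = ln(F/S)/T
ln(6405.38/6284.14) = ln(1.019293) = 0.019109
(r − q) = 0.019109 / (465/365) = 0.015000
r = ln(F/S)/T + q = 0.015000 + 0.0474 = 0.062400
r = 6.24%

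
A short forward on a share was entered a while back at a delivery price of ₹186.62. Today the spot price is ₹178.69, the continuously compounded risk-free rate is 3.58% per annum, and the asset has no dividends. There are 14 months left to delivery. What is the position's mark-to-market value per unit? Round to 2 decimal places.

₹0.30

Current fair forward for the remaining 14 months: F = S·e^(r·T), r = 0.0358
F = 178.69 · e^(0.0358 × 14/12) = 178.69 × 1.042651 = 186.3113
Value of long forward = (F − K)·e^(−rT) = (186.3113 − 186.62) · e^(−0.0358·14/12)
= -0.3087 × 0.959094 = -0.30
Short position value = −(long value) = ₹0.30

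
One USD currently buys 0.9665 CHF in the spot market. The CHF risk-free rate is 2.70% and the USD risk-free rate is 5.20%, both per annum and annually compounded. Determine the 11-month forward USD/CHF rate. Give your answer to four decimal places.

0.9454

By covered interest parity, F = S · (1+r_CHF)^T / (1+r_USD)^T
= 0.9665 × 1.024722 / 1.047565 = 0.9665 × 0.978194
F = 0.9454 CHF per USD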